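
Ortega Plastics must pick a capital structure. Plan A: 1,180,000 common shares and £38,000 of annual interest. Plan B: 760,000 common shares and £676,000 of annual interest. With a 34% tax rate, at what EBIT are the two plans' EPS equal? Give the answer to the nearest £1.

At indifference, (EBIT − 38,000)(1 − t)/1,180,000 = (EBIT − 676,000)(1 − t)/760,000.
The (1 − t) factor cancels: (EBIT − 38,000) × 760,000 = (EBIT − 676,000) × 1,180,000.
Solving, EBIT = (676,000·1,180,000 − 38,000·760,000) / (1,180,000 − 760,000) = 768,800,000,000 / 420,000 = 1,830,476.19.

£1,830,476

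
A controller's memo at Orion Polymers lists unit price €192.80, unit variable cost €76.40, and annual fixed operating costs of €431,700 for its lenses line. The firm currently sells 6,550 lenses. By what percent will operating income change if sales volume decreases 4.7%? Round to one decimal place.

-10.8%

At 6,550 units, contribution = 6,550 × €116.40 = €762,420.00.
Operating income = contribution − fixed costs = €762,420.00 − €431,700 = €330,720.00.
Degree of operating leverage = €762,420.00 / €330,720.00 = 2.3053.
Operating income changes by 2.3053 × -4.7% = -10.8%.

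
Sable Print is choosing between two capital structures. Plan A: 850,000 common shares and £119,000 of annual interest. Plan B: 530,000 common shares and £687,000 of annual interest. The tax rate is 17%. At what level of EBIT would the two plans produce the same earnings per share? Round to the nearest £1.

£1,627,750

At indifference, (EBIT − 119,000)(1 − t)/850,000 = (EBIT − 687,000)(1 − t)/530,000.
Cancelling (1 − t) and cross-multiplying: 530,000·(EBIT − 119,000) = 850,000·(EBIT − 687,000).
EBIT × (850,000 − 530,000) = 687,000 × 850,000 − 119,000 × 530,000 = 520,880,000,000, so EBIT = 520,880,000,000 ÷ 320,000 = 1,627,750.00.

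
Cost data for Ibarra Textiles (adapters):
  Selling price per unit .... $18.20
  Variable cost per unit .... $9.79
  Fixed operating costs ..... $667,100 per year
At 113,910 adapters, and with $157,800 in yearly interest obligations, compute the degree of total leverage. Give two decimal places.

7.20

At 113,910 units, contribution = 113,910 × $8.41 = $957,983.10.
Subtracting fixed costs: EBIT = $957,983.10 − $667,100 = $290,883.10. Interest = $157,800.00, so EBIT − I = $133,083.10.
Degree of total leverage = total CM / (EBIT − interest) = $957,983.10 / $133,083.10 = 7.1984.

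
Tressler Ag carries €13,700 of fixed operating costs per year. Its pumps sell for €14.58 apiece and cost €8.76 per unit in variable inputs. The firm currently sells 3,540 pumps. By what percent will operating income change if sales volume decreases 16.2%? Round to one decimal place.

At 3,540 units, contribution = 3,540 × €5.82 = €20,602.80.
Subtracting fixed costs: EBIT = €20,602.80 − €13,700 = €6,902.80.
Degree of operating leverage = €20,602.80 / €6,902.80 = 2.9847.
Operating income changes by 2.9847 × -16.2% = -48.4%.

-48.4%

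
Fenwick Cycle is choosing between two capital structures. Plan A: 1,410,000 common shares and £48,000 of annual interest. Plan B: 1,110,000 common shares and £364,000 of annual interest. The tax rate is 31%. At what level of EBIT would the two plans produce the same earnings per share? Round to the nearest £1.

At indifference, (EBIT − 48,000)(1 − t)/1,410,000 = (EBIT − 364,000)(1 − t)/1,110,000.
The (1 − t) factor cancels: (EBIT − 48,000) × 1,110,000 = (EBIT − 364,000) × 1,410,000.
EBIT × (1,410,000 − 1,110,000) = 364,000 × 1,410,000 − 48,000 × 1,110,000 = 459,960,000,000, so EBIT = 459,960,000,000 ÷ 300,000 = 1,533,200.00.

£1,533,200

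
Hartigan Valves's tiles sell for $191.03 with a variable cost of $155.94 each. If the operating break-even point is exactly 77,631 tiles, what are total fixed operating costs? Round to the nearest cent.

Each unit contributes $191.03 − $155.94 = $35.09.
Fixed costs = break-even units × CM = 77,631 × $35.09 = $2,724,071.79.

$2,724,071.79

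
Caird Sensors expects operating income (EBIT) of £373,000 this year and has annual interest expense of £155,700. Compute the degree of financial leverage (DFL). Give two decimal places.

1.72

Interest = £155,700.00.
DFL = EBIT ÷ (EBIT − I) = £373,000 ÷ (£373,000 − £155,700.00) = £373,000 ÷ £217,300.00 = 1.7165.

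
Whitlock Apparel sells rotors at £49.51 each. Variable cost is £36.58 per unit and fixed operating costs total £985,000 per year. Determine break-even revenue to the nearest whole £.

£3,771,643

CM per unit = £49.51 − £36.58 = £12.93; CM ratio = £12.93 / £49.51 = 0.2612.
Break-even sales = FC ÷ CM ratio = £985,000 × £49.51 / £12.93 = £3,771,643.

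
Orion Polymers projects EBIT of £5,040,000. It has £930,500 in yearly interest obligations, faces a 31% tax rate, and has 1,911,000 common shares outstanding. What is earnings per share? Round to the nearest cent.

Interest = £930,500.00, so EBT = £5,040,000 − £930,500.00 = £4,109,500.00.
Net income = £4,109,500.00 × (1 − 0.31) = £2,835,555.00.
EPS = £2,835,555.00 ÷ 1,911,000 = £1.48.

£1.48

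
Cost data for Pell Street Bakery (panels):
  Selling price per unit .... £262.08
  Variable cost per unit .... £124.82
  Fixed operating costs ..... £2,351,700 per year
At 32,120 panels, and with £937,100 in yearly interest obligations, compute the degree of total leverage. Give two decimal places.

3.94

Total contribution margin = 32,120 × £137.26 = £4,408,791.20.
EBIT = £4,408,791.20 − £2,351,700 = £2,057,091.20. Interest = £937,100.00.
DOL = £4,408,791.20 ÷ £2,057,091.20 = 2.1432; DFL = £2,057,091.20 ÷ £1,119,991.20 = 1.8367.
Combined leverage = 2.1432 × 1.8367 = 3.9364.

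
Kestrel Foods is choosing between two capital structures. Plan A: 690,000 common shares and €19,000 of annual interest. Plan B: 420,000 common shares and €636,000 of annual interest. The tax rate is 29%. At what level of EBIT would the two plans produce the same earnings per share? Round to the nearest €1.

Set EPS_A = EPS_B: (EBIT − €19,000)(1 − 0.29) ÷ 690,000 = (EBIT − €636,000)(1 − 0.29) ÷ 420,000.
The (1 − t) factor cancels: (EBIT − 19,000) × 420,000 = (EBIT − 636,000) × 690,000.
Solving, EBIT = (636,000·690,000 − 19,000·420,000) / (690,000 − 420,000) = 430,860,000,000 / 270,000 = 1,595,777.78.

€1,595,778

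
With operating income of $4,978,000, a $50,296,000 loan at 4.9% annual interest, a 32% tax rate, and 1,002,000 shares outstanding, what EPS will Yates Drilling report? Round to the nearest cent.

$1.71

Interest = $2,464,504.00, so EBT = $4,978,000 − $2,464,504.00 = $2,513,496.00.
Net income = $2,513,496.00 × (1 − 0.32) = $1,709,177.28.
Per share: $1,709,177.28 / 1,002,000 shares = $1.71.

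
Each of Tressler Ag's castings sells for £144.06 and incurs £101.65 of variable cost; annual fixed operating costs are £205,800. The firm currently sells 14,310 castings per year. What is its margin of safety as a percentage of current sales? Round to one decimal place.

66.1%

Contribution margin per unit = £144.06 − £101.65 = £42.41. Break-even units = £205,800 ÷ £42.41 = 4,852.63; break-even revenue = 4,852.63 × £144.06 = £699,069.75.
Actual sales revenue = 14,310 × £144.06 = £2,061,498.60.
Margin of safety = (£2,061,498.60 − £699,069.75) ÷ £2,061,498.60 = 66.1%.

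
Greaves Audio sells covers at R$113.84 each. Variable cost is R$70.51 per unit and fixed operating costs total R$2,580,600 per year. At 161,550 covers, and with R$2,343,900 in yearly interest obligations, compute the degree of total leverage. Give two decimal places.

Contribution at this volume is 161,550 × R$43.33 = R$6,999,961.50.
Operating income = contribution − fixed costs = R$6,999,961.50 − R$2,580,600 = R$4,419,361.50. Interest = R$2,343,900.00.
DOL = R$6,999,961.50 ÷ R$4,419,361.50 = 1.5839; DFL = R$4,419,361.50 ÷ R$2,075,461.50 = 2.1293.
Combined leverage = 1.5839 × 2.1293 = 3.3726.

3.37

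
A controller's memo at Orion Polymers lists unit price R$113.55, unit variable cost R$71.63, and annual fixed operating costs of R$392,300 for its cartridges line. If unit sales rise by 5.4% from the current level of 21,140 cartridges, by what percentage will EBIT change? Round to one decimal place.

+9.7%

Contribution at this volume is 21,140 × R$41.92 = R$886,188.80.
EBIT = R$886,188.80 − R$392,300 = R$493,888.80.
DOL = contribution ÷ EBIT = R$886,188.80 ÷ R$493,888.80 = 1.7943.
%ΔEBIT = DOL × %ΔSales = 1.7943 × +5.4% = +9.7%.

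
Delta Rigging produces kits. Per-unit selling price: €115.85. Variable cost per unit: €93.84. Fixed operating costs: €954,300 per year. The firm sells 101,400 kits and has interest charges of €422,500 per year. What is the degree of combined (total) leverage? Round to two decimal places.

2.61

Contribution at this volume is 101,400 × €22.01 = €2,231,814.00.
EBIT = €2,231,814.00 − €954,300 = €1,277,514.00. Interest = €422,500.00.
DOL = €2,231,814.00 ÷ €1,277,514.00 = 1.7470; DFL = €1,277,514.00 ÷ €855,014.00 = 1.4941.
Combined leverage = 1.7470 × 1.4941 = 2.6102.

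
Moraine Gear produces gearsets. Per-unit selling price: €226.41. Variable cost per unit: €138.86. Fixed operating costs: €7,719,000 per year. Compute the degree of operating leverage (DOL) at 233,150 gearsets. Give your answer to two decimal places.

Contribution at this volume is 233,150 × €87.55 = €20,412,282.50.
Subtracting fixed costs: EBIT = €20,412,282.50 − €7,719,000 = €12,693,282.50.
So DOL = total CM / EBIT = €20,412,282.50 / €12,693,282.50 = 1.6081.

1.61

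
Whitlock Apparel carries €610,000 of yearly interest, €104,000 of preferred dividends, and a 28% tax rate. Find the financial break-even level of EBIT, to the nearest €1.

Grossing the preferred dividend up to pre-tax terms: €104,000 / (1 − 0.28) = €144,444.44.
Financial break-even EBIT = interest + D_p ÷ (1 − t) = €610,000 + €144,444.44 = €754,444.44.

€754,444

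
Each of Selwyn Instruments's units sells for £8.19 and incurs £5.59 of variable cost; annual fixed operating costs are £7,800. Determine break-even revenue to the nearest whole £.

CM per unit = £8.19 − £5.59 = £2.60; CM ratio = £2.60 / £8.19 = 0.3175.
Break-even revenue = fixed costs × price ÷ CM = £7,800 × £8.19 ÷ £2.60 = £24,570.

£24,570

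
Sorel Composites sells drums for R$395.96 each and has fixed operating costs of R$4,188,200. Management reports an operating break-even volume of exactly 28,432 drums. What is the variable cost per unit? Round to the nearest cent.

At break-even, FC = Q × (P − VC), so P − VC = R$4,188,200 ÷ 28,432 = R$147.3059.
Variable cost per unit = R$395.96 − R$147.3059 = R$248.65.

R$248.65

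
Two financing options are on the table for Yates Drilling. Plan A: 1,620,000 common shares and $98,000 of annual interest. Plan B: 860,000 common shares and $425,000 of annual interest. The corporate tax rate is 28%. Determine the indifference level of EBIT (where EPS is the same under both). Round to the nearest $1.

At indifference, (EBIT − 98,000)(1 − t)/1,620,000 = (EBIT − 425,000)(1 − t)/860,000.
Cancelling (1 − t) and cross-multiplying: 860,000·(EBIT − 98,000) = 1,620,000·(EBIT − 425,000).
EBIT × (1,620,000 − 860,000) = 425,000 × 1,620,000 − 98,000 × 860,000 = 604,220,000,000, so EBIT = 604,220,000,000 ÷ 760,000 = 795,026.32.

$795,026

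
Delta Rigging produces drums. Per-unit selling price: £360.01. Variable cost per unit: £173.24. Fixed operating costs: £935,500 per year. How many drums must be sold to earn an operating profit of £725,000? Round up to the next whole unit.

8,891 drums

Contribution margin per unit = £360.01 − £173.24 = £186.77.
Need Q such that Q × £186.77 − £935,500 = £725,000, i.e. Q = £1,660,500 / £186.77 = 8,890.61 → 8,891.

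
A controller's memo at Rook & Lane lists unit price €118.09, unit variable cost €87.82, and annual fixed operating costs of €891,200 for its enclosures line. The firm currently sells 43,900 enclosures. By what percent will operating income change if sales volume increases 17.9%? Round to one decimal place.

Contribution at this volume is 43,900 × €30.27 = €1,328,853.00.
EBIT = €1,328,853.00 − €891,200 = €437,653.00.
Degree of operating leverage = €1,328,853.00 / €437,653.00 = 3.0363.
So EBIT moves 3.0363 × (+17.9%) = +54.4%.

+54.4%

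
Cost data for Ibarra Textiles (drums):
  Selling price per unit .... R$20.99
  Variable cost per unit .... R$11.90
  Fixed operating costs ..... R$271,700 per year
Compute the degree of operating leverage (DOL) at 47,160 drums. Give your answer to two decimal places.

2.73

Contribution at this volume is 47,160 × R$9.09 = R$428,684.40.
EBIT = R$428,684.40 − R$271,700 = R$156,984.40.
Degree of operating leverage = R$428,684.40 / R$156,984.40 = 2.7307.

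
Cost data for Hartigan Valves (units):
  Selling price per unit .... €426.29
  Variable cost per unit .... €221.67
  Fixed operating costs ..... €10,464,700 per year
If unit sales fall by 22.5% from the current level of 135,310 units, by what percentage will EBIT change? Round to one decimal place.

Total contribution margin = 135,310 × €204.62 = €27,687,132.20.
Operating income = contribution − fixed costs = €27,687,132.20 − €10,464,700 = €17,222,432.20.
So DOL = total CM / EBIT = €27,687,132.20 / €17,222,432.20 = 1.6076.
Operating income changes by 1.6076 × -22.5% = -36.2%.

-36.2%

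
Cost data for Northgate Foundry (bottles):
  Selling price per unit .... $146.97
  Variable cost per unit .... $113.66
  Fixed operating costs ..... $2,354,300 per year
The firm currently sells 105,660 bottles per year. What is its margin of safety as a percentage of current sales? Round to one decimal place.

33.1%

Unit CM = price − variable cost = $146.97 − $113.66 = $33.31. Break-even units = $2,354,300 ÷ $33.31 = 70,678.47; break-even revenue = 70,678.47 × $146.97 = $10,387,615.46.
Actual sales revenue = 105,660 × $146.97 = $15,528,850.20.
Margin of safety = ($15,528,850.20 − $10,387,615.46) ÷ $15,528,850.20 = 33.1%.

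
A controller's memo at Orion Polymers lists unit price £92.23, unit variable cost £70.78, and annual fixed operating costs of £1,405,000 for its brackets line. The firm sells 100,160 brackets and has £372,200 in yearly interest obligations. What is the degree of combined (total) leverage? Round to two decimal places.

At 100,160 units, contribution = 100,160 × £21.45 = £2,148,432.00.
Operating income = contribution − fixed costs = £2,148,432.00 − £1,405,000 = £743,432.00. Interest = £372,200.00.
DOL = £2,148,432.00 ÷ £743,432.00 = 2.8899; DFL = £743,432.00 ÷ £371,232.00 = 2.0026.
Combined leverage = 2.8899 × 2.0026 = 5.7873.

5.79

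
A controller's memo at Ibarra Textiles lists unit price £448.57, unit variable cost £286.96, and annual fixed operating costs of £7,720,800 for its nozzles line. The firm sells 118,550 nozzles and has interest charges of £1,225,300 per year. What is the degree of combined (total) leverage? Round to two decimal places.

1.88

Total contribution margin = 118,550 × £161.61 = £19,158,865.50.
EBIT = £19,158,865.50 − £7,720,800 = £11,438,065.50. Interest = £1,225,300.00.
DOL = £19,158,865.50 ÷ £11,438,065.50 = 1.6750; DFL = £11,438,065.50 ÷ £10,212,765.50 = 1.1200.
DCL = DOL × DFL = 1.6750 × 1.1200 = 1.8760.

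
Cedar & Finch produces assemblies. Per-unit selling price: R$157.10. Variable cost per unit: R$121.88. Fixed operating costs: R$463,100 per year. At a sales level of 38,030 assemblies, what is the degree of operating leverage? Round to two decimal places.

Contribution at this volume is 38,030 × R$35.22 = R$1,339,416.60.
Subtracting fixed costs: EBIT = R$1,339,416.60 − R$463,100 = R$876,316.60.
DOL = contribution ÷ EBIT = R$1,339,416.60 ÷ R$876,316.60 = 1.5285.

1.53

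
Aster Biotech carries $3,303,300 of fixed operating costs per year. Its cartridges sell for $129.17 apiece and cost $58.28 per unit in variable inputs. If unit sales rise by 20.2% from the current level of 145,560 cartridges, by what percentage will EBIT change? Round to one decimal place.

Contribution at this volume is 145,560 × $70.89 = $10,318,748.40.
EBIT = $10,318,748.40 − $3,303,300 = $7,015,448.40.
Degree of operating leverage = $10,318,748.40 / $7,015,448.40 = 1.4709.
Operating income changes by 1.4709 × +20.2% = +29.7%.

+29.7%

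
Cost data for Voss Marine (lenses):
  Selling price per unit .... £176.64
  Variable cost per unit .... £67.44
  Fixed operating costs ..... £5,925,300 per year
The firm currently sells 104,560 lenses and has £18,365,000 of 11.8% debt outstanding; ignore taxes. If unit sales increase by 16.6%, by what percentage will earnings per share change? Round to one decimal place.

At 104,560 units, contribution = 104,560 × £109.20 = £11,417,952.00.
Subtracting fixed costs: EBIT = £11,417,952.00 − £5,925,300 = £5,492,652.00.
Interest = £2,167,070.00, so EBIT − I = £3,325,582.00.
Degree of combined leverage = contribution ÷ (EBIT − I) = £11,417,952.00 ÷ £3,325,582.00 = 3.4334.
EPS therefore changes by 3.4334 × (+16.6%) = +57.0%.

+57.0%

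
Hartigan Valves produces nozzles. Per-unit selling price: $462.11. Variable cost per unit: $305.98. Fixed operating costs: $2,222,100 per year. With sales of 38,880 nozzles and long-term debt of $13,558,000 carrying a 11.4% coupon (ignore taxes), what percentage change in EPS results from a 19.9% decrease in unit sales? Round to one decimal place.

-52.5%

Contribution at this volume is 38,880 × $156.13 = $6,070,334.40.
EBIT = $6,070,334.40 − $2,222,100 = $3,848,234.40.
After interest of $1,545,612.00, pre-tax earnings = $2,302,622.40.
Degree of combined leverage = contribution ÷ (EBIT − I) = $6,070,334.40 ÷ $2,302,622.40 = 2.6363.
%ΔEPS = DCL × %ΔSales = 2.6363 × -19.9% = -52.5%.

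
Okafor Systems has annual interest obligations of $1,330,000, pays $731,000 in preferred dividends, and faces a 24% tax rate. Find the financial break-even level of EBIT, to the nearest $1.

Preferred dividends are paid after tax, so their pre-tax equivalent is $731,000 ÷ (1 − 0.24) = $961,842.11.
Financial break-even EBIT = interest + D_p ÷ (1 − t) = $1,330,000 + $961,842.11 = $2,291,842.11.

$2,291,842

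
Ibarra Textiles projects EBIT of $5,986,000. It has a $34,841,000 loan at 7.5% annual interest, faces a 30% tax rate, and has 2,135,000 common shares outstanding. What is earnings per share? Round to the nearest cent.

$1.11

Pre-tax income = $5,986,000 − $2,613,075.00 = $3,372,925.00.
Net income = $3,372,925.00 × (1 − 0.30) = $2,361,047.50.
EPS = $2,361,047.50 ÷ 2,135,000 = $1.11.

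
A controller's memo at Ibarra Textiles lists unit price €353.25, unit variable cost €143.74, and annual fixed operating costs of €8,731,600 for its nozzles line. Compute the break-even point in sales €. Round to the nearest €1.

Contribution margin per unit = €353.25 − €143.74 = €209.51, a CM ratio of €209.51 ÷ €353.25 = 0.5931.
Break-even revenue = fixed costs × price ÷ CM = €8,731,600 × €353.25 ÷ €209.51 = €14,722,150.

€14,722,150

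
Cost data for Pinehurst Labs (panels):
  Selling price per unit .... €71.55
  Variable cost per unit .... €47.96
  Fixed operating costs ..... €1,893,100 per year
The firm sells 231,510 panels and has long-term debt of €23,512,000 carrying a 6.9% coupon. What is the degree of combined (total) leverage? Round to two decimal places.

At 231,510 units, contribution = 231,510 × €23.59 = €5,461,320.90.
Operating income = contribution − fixed costs = €5,461,320.90 − €1,893,100 = €3,568,220.90. Interest = €1,622,328.00, so EBIT − I = €1,945,892.90.
Degree of total leverage = total CM / (EBIT − interest) = €5,461,320.90 / €1,945,892.90 = 2.8066.

2.81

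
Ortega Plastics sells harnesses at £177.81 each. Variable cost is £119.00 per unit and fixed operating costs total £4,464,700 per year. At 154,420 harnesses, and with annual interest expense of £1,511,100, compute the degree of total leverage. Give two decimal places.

2.92

Total contribution margin = 154,420 × £58.81 = £9,081,440.20.
Subtracting fixed costs: EBIT = £9,081,440.20 − £4,464,700 = £4,616,740.20. Interest = £1,511,100.00, so EBIT − I = £3,105,640.20.
DCL = contribution ÷ (EBIT − I) = £9,081,440.20 ÷ £3,105,640.20 = 2.9242.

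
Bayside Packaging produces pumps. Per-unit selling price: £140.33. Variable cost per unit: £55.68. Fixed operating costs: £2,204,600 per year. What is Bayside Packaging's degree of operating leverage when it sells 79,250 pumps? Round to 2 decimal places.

1.49

Contribution at this volume is 79,250 × £84.65 = £6,708,512.50.
Operating income = contribution − fixed costs = £6,708,512.50 − £2,204,600 = £4,503,912.50.
Degree of operating leverage = £6,708,512.50 / £4,503,912.50 = 1.4895.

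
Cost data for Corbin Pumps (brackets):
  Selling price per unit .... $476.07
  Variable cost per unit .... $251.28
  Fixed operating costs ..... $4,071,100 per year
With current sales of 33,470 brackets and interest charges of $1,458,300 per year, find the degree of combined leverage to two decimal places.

Contribution at this volume is 33,470 × $224.79 = $7,523,721.30.
EBIT = $7,523,721.30 − $4,071,100 = $3,452,621.30. Interest = $1,458,300.00, so EBIT − I = $1,994,321.30.
DCL = contribution ÷ (EBIT − I) = $7,523,721.30 ÷ $1,994,321.30 = 3.7726.

3.77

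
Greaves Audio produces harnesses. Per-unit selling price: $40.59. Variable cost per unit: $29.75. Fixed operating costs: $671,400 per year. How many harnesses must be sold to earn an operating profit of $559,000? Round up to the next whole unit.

113,506 harnesses

Each unit contributes $40.59 − $29.75 = $10.84.
Required volume = (fixed costs + target profit) ÷ CM = ($671,400 + $559,000) ÷ $10.84 = 113,505.54, so 113,506 harnesses.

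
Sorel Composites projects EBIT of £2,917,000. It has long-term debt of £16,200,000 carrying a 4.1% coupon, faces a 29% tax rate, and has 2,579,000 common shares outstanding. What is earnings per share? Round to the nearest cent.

Pre-tax income = £2,917,000 − £664,200.00 = £2,252,800.00.
After tax at 29%: net income = £2,252,800.00 × 0.71 = £1,599,488.00.
EPS = £1,599,488.00 ÷ 2,579,000 = £0.62.

£0.62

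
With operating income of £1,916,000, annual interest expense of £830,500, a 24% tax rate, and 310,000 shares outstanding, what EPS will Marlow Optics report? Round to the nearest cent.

Pre-tax income = £1,916,000 − £830,500.00 = £1,085,500.00.
Net income = £1,085,500.00 × (1 − 0.24) = £824,980.00.
Per share: £824,980.00 / 310,000 shares = £2.66.

£2.66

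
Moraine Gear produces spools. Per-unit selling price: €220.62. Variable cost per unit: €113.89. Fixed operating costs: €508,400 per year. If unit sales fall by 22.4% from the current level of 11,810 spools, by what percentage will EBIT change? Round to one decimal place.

Total contribution margin = 11,810 × €106.73 = €1,260,481.30.
Subtracting fixed costs: EBIT = €1,260,481.30 − €508,400 = €752,081.30.
Degree of operating leverage = €1,260,481.30 / €752,081.30 = 1.6760.
So EBIT moves 1.6760 × (-22.4%) = -37.5%.

-37.5%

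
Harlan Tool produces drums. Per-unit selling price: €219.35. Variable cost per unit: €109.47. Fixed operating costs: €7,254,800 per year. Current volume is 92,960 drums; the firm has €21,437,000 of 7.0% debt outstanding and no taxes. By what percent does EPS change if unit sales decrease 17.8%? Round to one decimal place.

-124.6%

At 92,960 units, contribution = 92,960 × €109.88 = €10,214,444.80.
Subtracting fixed costs: EBIT = €10,214,444.80 − €7,254,800 = €2,959,644.80.
After interest of €1,500,590.00, pre-tax earnings = €1,459,054.80.
DCL = total CM / (EBIT − I) = €10,214,444.80 / €1,459,054.80 = 7.0007.
%ΔEPS = DCL × %ΔSales = 7.0007 × -17.8% = -124.6%.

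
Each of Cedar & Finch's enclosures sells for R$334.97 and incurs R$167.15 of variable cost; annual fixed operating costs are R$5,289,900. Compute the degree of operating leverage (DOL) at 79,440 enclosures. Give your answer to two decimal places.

At 79,440 units, contribution = 79,440 × R$167.82 = R$13,331,620.80.
Operating income = contribution − fixed costs = R$13,331,620.80 − R$5,289,900 = R$8,041,720.80.
Degree of operating leverage = R$13,331,620.80 / R$8,041,720.80 = 1.6578.

1.66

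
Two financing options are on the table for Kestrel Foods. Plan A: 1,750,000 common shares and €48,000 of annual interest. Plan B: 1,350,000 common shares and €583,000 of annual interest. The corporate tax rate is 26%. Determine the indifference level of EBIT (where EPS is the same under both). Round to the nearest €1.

€2,388,625

At indifference, (EBIT − 48,000)(1 − t)/1,750,000 = (EBIT − 583,000)(1 − t)/1,350,000.
Cancelling (1 − t) and cross-multiplying: 1,350,000·(EBIT − 48,000) = 1,750,000·(EBIT − 583,000).
EBIT × (1,750,000 − 1,350,000) = 583,000 × 1,750,000 − 48,000 × 1,350,000 = 955,450,000,000, so EBIT = 955,450,000,000 ÷ 400,000 = 2,388,625.00.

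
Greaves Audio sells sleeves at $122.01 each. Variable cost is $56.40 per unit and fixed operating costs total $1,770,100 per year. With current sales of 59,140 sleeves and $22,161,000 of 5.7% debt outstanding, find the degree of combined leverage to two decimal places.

At 59,140 units, contribution = 59,140 × $65.61 = $3,880,175.40.
EBIT = $3,880,175.40 − $1,770,100 = $2,110,075.40. Interest = $1,263,177.00, so EBIT − I = $846,898.40.
DCL = contribution ÷ (EBIT − I) = $3,880,175.40 ÷ $846,898.40 = 4.5816.

4.58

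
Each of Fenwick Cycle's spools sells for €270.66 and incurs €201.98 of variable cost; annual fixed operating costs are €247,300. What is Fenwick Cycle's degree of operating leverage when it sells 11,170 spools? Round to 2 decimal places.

At 11,170 units, contribution = 11,170 × €68.68 = €767,155.60.
Subtracting fixed costs: EBIT = €767,155.60 − €247,300 = €519,855.60.
DOL = contribution ÷ EBIT = €767,155.60 ÷ €519,855.60 = 1.4757.

1.48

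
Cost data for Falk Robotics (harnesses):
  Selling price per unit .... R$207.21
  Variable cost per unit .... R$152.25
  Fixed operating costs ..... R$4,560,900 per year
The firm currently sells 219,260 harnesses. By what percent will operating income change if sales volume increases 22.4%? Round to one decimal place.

+36.0%

Total contribution margin = 219,260 × R$54.96 = R$12,050,529.60.
Subtracting fixed costs: EBIT = R$12,050,529.60 − R$4,560,900 = R$7,489,629.60.
So DOL = total CM / EBIT = R$12,050,529.60 / R$7,489,629.60 = 1.6090.
%ΔEBIT = DOL × %ΔSales = 1.6090 × +22.4% = +36.0%.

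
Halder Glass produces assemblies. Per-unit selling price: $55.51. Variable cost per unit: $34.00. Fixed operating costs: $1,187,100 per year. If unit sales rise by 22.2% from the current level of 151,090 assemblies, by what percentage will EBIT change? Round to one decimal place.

Contribution at this volume is 151,090 × $21.51 = $3,249,945.90.
Operating income = contribution − fixed costs = $3,249,945.90 − $1,187,100 = $2,062,845.90.
DOL = contribution ÷ EBIT = $3,249,945.90 ÷ $2,062,845.90 = 1.5755.
%ΔEBIT = DOL × %ΔSales = 1.5755 × +22.2% = +35.0%.

+35.0%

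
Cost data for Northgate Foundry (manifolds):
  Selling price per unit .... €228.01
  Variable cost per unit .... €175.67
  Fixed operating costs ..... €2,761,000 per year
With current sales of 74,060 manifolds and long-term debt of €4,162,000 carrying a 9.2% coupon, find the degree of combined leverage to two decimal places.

5.29

Contribution at this volume is 74,060 × €52.34 = €3,876,300.40.
EBIT = €3,876,300.40 − €2,761,000 = €1,115,300.40. Interest = €382,904.00, so EBIT − I = €732,396.40.
Degree of total leverage = total CM / (EBIT − interest) = €3,876,300.40 / €732,396.40 = 5.2926.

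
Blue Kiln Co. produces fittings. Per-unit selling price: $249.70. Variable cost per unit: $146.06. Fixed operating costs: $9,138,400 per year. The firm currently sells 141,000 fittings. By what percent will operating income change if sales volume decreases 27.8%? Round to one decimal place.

-74.2%

Contribution at this volume is 141,000 × $103.64 = $14,613,240.00.
Subtracting fixed costs: EBIT = $14,613,240.00 − $9,138,400 = $5,474,840.00.
Degree of operating leverage = $14,613,240.00 / $5,474,840.00 = 2.6692.
Operating income changes by 2.6692 × -27.8% = -74.2%.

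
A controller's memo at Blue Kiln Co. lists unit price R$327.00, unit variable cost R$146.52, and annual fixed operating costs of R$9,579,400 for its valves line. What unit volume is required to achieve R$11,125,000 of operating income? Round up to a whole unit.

Each unit contributes R$327.00 − R$146.52 = R$180.48.
Required volume = (fixed costs + target profit) ÷ CM = (R$9,579,400 + R$11,125,000) ÷ R$180.48 = 114,718.53, so 114,719 valves.

114,719 valves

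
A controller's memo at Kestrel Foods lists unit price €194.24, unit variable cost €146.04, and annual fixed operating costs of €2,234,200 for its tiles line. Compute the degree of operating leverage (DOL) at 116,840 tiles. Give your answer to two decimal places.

1.66

At 116,840 units, contribution = 116,840 × €48.20 = €5,631,688.00.
Operating income = contribution − fixed costs = €5,631,688.00 − €2,234,200 = €3,397,488.00.
DOL = contribution ÷ EBIT = €5,631,688.00 ÷ €3,397,488.00 = 1.6576.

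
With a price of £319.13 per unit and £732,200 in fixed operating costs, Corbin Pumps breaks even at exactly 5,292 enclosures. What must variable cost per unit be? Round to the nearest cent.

£180.77

At break-even, FC = Q × (P − VC), so P − VC = £732,200 ÷ 5,292 = £138.3598.
Variable cost per unit = £319.13 − £138.3598 = £180.77.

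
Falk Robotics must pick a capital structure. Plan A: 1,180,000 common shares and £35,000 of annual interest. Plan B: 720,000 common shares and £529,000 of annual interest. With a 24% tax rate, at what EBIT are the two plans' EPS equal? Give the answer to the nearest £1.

£1,302,217

Set EPS_A = EPS_B: (EBIT − £35,000)(1 − 0.24) ÷ 1,180,000 = (EBIT − £529,000)(1 − 0.24) ÷ 720,000.
Cancelling (1 − t) and cross-multiplying: 720,000·(EBIT − 35,000) = 1,180,000·(EBIT − 529,000).
Solving, EBIT = (529,000·1,180,000 − 35,000·720,000) / (1,180,000 − 720,000) = 599,020,000,000 / 460,000 = 1,302,217.39.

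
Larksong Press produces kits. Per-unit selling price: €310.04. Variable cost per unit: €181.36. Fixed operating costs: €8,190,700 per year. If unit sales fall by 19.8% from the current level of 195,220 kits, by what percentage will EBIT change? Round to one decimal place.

-29.4%

Total contribution margin = 195,220 × €128.68 = €25,120,909.60.
EBIT = €25,120,909.60 − €8,190,700 = €16,930,209.60.
DOL = contribution ÷ EBIT = €25,120,909.60 ÷ €16,930,209.60 = 1.4838.
So EBIT moves 1.4838 × (-19.8%) = -29.4%.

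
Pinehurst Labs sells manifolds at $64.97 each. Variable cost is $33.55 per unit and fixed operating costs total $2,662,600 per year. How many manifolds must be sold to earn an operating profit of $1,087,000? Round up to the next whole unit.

Contribution margin per unit = $64.97 − $33.55 = $31.42.
Units = (FC + target) / CM = ($2,662,600 + $1,087,000) / $31.42 = 119,338.00, so 119,339 manifolds.

119,339 manifolds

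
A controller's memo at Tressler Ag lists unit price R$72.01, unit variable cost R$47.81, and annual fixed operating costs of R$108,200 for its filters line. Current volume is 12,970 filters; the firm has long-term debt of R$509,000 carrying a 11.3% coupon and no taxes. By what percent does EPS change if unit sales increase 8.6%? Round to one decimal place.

At 12,970 units, contribution = 12,970 × R$24.20 = R$313,874.00.
EBIT = R$313,874.00 − R$108,200 = R$205,674.00.
Interest = R$57,517.00, so EBIT − I = R$148,157.00.
DCL = total CM / (EBIT − I) = R$313,874.00 / R$148,157.00 = 2.1185.
%ΔEPS = DCL × %ΔSales = 2.1185 × +8.6% = +18.2%.

+18.2%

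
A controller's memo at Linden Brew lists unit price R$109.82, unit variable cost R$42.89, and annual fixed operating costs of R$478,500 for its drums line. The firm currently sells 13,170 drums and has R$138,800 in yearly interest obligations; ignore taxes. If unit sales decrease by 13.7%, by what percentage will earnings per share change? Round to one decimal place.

At 13,170 units, contribution = 13,170 × R$66.93 = R$881,468.10.
Operating income = contribution − fixed costs = R$881,468.10 − R$478,500 = R$402,968.10.
After interest of R$138,800.00, pre-tax earnings = R$264,168.10.
DCL = total CM / (EBIT − I) = R$881,468.10 / R$264,168.10 = 3.3368.
EPS therefore changes by 3.3368 × (-13.7%) = -45.7%.

-45.7%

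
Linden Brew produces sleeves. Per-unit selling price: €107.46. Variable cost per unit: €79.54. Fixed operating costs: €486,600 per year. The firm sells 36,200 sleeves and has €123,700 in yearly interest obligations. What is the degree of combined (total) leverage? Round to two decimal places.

2.52

Total contribution margin = 36,200 × €27.92 = €1,010,704.00.
Operating income = contribution − fixed costs = €1,010,704.00 − €486,600 = €524,104.00. Interest = €123,700.00, so EBIT − I = €400,404.00.
DCL = contribution ÷ (EBIT − I) = €1,010,704.00 ÷ €400,404.00 = 2.5242.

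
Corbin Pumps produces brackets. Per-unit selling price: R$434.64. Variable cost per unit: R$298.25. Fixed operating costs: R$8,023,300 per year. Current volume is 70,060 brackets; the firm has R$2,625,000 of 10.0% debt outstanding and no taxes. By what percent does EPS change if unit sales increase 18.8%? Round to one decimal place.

+141.5%

Total contribution margin = 70,060 × R$136.39 = R$9,555,483.40.
Subtracting fixed costs: EBIT = R$9,555,483.40 − R$8,023,300 = R$1,532,183.40.
Interest = R$262,500.00, so EBIT − I = R$1,269,683.40.
Degree of combined leverage = contribution ÷ (EBIT − I) = R$9,555,483.40 ÷ R$1,269,683.40 = 7.5259.
EPS therefore changes by 7.5259 × (+18.8%) = +141.5%.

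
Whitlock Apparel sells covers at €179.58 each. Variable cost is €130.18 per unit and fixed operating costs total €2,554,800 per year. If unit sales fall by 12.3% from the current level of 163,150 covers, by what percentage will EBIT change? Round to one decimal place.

-18.0%

Contribution at this volume is 163,150 × €49.40 = €8,059,610.00.
Subtracting fixed costs: EBIT = €8,059,610.00 − €2,554,800 = €5,504,810.00.
DOL = contribution ÷ EBIT = €8,059,610.00 ÷ €5,504,810.00 = 1.4641.
Operating income changes by 1.4641 × -12.3% = -18.0%.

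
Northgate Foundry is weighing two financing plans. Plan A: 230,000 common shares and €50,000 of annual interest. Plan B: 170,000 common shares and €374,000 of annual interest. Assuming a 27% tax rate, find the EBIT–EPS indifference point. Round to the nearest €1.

Set EPS_A = EPS_B: (EBIT − €50,000)(1 − 0.27) ÷ 230,000 = (EBIT − €374,000)(1 − 0.27) ÷ 170,000.
The (1 − t) factor cancels: (EBIT − 50,000) × 170,000 = (EBIT − 374,000) × 230,000.
Solving, EBIT = (374,000·230,000 − 50,000·170,000) / (230,000 − 170,000) = 77,520,000,000 / 60,000 = 1,292,000.00.

€1,292,000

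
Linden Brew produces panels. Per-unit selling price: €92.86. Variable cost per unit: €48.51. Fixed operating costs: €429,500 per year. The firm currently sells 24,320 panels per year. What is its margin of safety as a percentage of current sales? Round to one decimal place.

60.2%

Contribution margin per unit = €92.86 − €48.51 = €44.35. Break-even units = €429,500 ÷ €44.35 = 9,684.33; break-even revenue = 9,684.33 × €92.86 = €899,286.81.
Actual sales revenue = 24,320 × €92.86 = €2,258,355.20.
Margin of safety = (€2,258,355.20 − €899,286.81) ÷ €2,258,355.20 = 60.2%.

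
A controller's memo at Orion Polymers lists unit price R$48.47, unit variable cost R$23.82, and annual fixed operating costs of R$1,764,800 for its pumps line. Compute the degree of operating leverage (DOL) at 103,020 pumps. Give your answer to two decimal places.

Contribution at this volume is 103,020 × R$24.65 = R$2,539,443.00.
Subtracting fixed costs: EBIT = R$2,539,443.00 − R$1,764,800 = R$774,643.00.
DOL = contribution ÷ EBIT = R$2,539,443.00 ÷ R$774,643.00 = 3.2782.

3.28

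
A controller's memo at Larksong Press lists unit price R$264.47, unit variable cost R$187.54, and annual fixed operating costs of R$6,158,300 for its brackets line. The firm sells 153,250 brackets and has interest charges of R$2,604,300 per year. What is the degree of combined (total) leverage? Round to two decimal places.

3.89

Contribution at this volume is 153,250 × R$76.93 = R$11,789,522.50.
Operating income = contribution − fixed costs = R$11,789,522.50 − R$6,158,300 = R$5,631,222.50. Interest = R$2,604,300.00, so EBIT − I = R$3,026,922.50.
Degree of total leverage = total CM / (EBIT − interest) = R$11,789,522.50 / R$3,026,922.50 = 3.8949.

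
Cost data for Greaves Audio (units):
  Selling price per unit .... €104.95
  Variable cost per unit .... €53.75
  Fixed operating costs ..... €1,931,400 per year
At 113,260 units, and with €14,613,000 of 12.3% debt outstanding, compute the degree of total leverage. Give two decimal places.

2.80

Contribution at this volume is 113,260 × €51.20 = €5,798,912.00.
Operating income = contribution − fixed costs = €5,798,912.00 − €1,931,400 = €3,867,512.00. Interest = €1,797,399.00.
DOL = €5,798,912.00 ÷ €3,867,512.00 = 1.4994; DFL = €3,867,512.00 ÷ €2,070,113.00 = 1.8683.
Combined leverage = 1.4994 × 1.8683 = 2.8013.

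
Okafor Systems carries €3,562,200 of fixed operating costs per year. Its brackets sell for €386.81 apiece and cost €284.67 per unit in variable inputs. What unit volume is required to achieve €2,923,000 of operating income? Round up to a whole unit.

Unit CM = price − variable cost = €386.81 − €284.67 = €102.14.
Required volume = (fixed costs + target profit) ÷ CM = (€3,562,200 + €2,923,000) ÷ €102.14 = 63,493.24, so 63,494 brackets.

63,494 brackets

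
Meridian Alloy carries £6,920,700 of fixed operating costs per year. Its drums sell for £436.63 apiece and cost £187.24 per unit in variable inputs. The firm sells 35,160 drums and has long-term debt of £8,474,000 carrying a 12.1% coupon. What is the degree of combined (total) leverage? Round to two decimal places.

At 35,160 units, contribution = 35,160 × £249.39 = £8,768,552.40.
EBIT = £8,768,552.40 − £6,920,700 = £1,847,852.40. Interest = £1,025,354.00.
DOL = £8,768,552.40 ÷ £1,847,852.40 = 4.7453; DFL = £1,847,852.40 ÷ £822,498.40 = 2.2466.
Combined leverage = 4.7453 × 2.2466 = 10.6608.

10.66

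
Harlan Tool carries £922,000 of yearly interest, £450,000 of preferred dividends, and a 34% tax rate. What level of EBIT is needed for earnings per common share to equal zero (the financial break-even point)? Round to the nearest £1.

£1,603,818

Grossing the preferred dividend up to pre-tax terms: £450,000 / (1 − 0.34) = £681,818.18.
EPS = 0 when EBIT covers interest plus the pre-tax preferred burden: £922,000 + £681,818.18 = £1,603,818.18.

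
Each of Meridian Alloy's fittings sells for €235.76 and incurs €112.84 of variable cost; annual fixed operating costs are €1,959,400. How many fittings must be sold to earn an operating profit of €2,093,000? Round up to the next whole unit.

32,968 fittings

Each unit contributes €235.76 − €112.84 = €122.92.
Required volume = (fixed costs + target profit) ÷ CM = (€1,959,400 + €2,093,000) ÷ €122.92 = 32,967.78, so 32,968 fittings.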